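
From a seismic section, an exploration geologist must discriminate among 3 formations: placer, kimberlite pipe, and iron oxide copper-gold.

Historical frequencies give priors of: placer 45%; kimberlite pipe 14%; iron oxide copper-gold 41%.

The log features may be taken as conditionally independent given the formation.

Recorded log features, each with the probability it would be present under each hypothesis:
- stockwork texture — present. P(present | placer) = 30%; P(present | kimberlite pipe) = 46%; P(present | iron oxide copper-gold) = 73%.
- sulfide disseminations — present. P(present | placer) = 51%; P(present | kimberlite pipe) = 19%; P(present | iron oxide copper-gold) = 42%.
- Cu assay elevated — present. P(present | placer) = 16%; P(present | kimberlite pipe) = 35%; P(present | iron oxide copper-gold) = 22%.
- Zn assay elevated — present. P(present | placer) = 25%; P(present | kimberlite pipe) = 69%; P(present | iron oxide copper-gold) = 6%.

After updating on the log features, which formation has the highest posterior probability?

Multiply each prior by the joint likelihood of the log feature pattern:
  placer: 0.45 × 0.30 × 0.51 × 0.16 × 0.25 = 0.002754
  kimberlite pipe: 0.14 × 0.46 × 0.19 × 0.35 × 0.69 = 0.002955
  iron oxide copper-gold: 0.41 × 0.73 × 0.42 × 0.22 × 0.06 = 0.0016593
Marginal likelihood of the evidence = 0.0073683.
P(placer | evidence) ≈ 0.002754 / 0.0073683 ≈ 0.374
P(kimberlite pipe | evidence) ≈ 0.002955 / 0.0073683 ≈ 0.401
P(iron oxide copper-gold | evidence) ≈ 0.0016593 / 0.0073683 ≈ 0.225
The largest is 0.401, so kimberlite pipe is most probable.

kimberlite pipe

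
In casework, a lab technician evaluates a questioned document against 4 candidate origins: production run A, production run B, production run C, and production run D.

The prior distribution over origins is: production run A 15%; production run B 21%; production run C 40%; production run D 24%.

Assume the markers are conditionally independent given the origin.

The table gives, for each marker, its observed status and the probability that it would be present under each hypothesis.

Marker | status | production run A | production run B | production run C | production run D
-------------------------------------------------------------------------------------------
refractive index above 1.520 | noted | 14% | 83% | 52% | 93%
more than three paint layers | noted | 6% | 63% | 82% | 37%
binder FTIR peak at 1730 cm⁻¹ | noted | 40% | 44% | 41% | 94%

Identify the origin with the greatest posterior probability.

For each hypothesis, the unnormalized posterior weight is prior × product of the marker likelihoods:
  production run A: 0.15 × 0.14 × 0.06 × 0.40 = 0.000504
  production run B: 0.21 × 0.83 × 0.63 × 0.44 = 0.048316
  production run C: 0.40 × 0.52 × 0.82 × 0.41 = 0.06993
  production run D: 0.24 × 0.93 × 0.37 × 0.94 = 0.077629
Marginal likelihood of the evidence = 0.19638.
P(production run A | evidence) ≈ 0.000504 / 0.19638 ≈ 0.003
P(production run B | evidence) ≈ 0.048316 / 0.19638 ≈ 0.246
P(production run C | evidence) ≈ 0.06993 / 0.19638 ≈ 0.356
P(production run D | evidence) ≈ 0.077629 / 0.19638 ≈ 0.395
The largest is 0.395, so production run D is most probable.

production run D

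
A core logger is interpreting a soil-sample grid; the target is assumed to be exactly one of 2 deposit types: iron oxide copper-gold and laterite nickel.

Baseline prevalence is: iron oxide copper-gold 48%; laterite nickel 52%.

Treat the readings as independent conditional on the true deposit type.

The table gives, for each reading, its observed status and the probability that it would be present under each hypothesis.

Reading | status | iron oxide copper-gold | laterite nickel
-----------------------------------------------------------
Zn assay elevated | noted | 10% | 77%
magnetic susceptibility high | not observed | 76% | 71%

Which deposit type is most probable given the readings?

For each hypothesis, the unnormalized posterior weight is prior × product of the reading likelihoods (using 1 − P(present | H) for each absent reading):
  iron oxide copper-gold: 0.48 × 0.10 × (1 − 0.76) = 0.01152
  laterite nickel: 0.52 × 0.77 × (1 − 0.71) = 0.11612
Marginal likelihood of the evidence = 0.12764.
P(iron oxide copper-gold | evidence) ≈ 0.01152 / 0.12764 ≈ 0.090
P(laterite nickel | evidence) ≈ 0.11612 / 0.12764 ≈ 0.910
The largest is 0.910, so laterite nickel is most probable.

laterite nickel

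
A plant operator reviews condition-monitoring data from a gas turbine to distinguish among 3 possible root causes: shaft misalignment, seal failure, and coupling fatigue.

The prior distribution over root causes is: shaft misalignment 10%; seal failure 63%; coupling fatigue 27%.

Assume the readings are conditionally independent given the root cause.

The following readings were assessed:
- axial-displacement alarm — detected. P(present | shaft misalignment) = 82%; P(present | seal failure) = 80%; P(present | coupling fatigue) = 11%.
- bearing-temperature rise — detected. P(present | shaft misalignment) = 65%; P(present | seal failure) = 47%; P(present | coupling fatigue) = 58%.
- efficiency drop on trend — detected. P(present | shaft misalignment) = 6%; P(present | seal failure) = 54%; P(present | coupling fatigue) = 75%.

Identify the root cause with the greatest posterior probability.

By Bayes' rule with conditional independence, the unnormalized weight for each hypothesis is prior × ∏ likelihoods:
  shaft misalignment: 0.10 × 0.82 × 0.65 × 0.06 = 0.003198
  seal failure: 0.63 × 0.80 × 0.47 × 0.54 = 0.12792
  coupling fatigue: 0.27 × 0.11 × 0.58 × 0.75 = 0.012919
Normalizing constant Z = 0.003198 + 0.12792 + 0.012919 = 0.14403.
P(shaft misalignment | evidence) ≈ 0.003198 / 0.14403 ≈ 0.022
P(seal failure | evidence) ≈ 0.12792 / 0.14403 ≈ 0.888
P(coupling fatigue | evidence) ≈ 0.012919 / 0.14403 ≈ 0.090
The largest is 0.888, so seal failure is most probable.

seal failure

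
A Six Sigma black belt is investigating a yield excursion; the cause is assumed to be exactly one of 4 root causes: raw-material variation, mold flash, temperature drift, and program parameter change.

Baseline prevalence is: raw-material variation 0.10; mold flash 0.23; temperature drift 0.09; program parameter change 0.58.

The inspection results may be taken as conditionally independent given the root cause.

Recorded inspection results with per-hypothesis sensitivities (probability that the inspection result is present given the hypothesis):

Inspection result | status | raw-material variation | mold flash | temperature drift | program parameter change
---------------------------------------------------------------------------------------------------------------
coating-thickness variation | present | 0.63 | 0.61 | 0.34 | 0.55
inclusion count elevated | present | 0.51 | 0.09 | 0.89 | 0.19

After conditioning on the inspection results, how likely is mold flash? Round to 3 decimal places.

For each hypothesis, the unnormalized posterior weight is prior × product of the inspection result likelihoods:
  raw-material variation: 0.10 × 0.63 × 0.51 = 0.03213
  mold flash: 0.23 × 0.61 × 0.09 = 0.012627
  temperature drift: 0.09 × 0.34 × 0.89 = 0.027234
  program parameter change: 0.58 × 0.55 × 0.19 = 0.06061
The unnormalized weights sum to 0.1326.
P(mold flash | evidence) = 0.012627 / 0.1326 ≈ 0.095.

0.095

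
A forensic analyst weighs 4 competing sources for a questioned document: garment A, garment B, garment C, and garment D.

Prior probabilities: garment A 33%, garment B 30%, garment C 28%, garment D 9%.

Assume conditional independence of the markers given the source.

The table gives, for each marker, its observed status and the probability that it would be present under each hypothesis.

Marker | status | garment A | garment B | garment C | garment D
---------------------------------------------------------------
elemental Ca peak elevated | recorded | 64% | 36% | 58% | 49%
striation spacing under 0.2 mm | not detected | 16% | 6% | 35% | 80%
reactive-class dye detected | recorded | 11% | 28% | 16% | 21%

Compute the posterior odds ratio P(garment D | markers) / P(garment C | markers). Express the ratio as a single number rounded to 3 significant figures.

0.110

Posterior odds equal prior odds times the likelihood ratio; only the two competing hypotheses matter (using 1 − P(present | H) for each absent marker).
  garment D: 0.09 × 0.49 × (1 − 0.80) × 0.21 = 0.0018522
  garment C: 0.28 × 0.58 × (1 − 0.35) × 0.16 = 0.01689
Odds(garment D : garment C) = 0.0018522 / 0.01689 ≈ 0.110.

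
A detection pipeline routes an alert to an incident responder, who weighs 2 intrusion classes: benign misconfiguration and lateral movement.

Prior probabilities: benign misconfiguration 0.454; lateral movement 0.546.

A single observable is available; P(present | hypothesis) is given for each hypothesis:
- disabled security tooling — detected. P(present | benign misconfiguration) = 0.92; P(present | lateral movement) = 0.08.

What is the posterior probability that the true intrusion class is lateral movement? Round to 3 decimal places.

0.095

Multiply each prior by the likelihood of the observable:
  benign misconfiguration: 0.454 × 0.92 = 0.41768
  lateral movement: 0.546 × 0.08 = 0.04368
The unnormalized weights sum to 0.46136.
P(lateral movement | evidence) = 0.04368 / 0.46136 ≈ 0.095.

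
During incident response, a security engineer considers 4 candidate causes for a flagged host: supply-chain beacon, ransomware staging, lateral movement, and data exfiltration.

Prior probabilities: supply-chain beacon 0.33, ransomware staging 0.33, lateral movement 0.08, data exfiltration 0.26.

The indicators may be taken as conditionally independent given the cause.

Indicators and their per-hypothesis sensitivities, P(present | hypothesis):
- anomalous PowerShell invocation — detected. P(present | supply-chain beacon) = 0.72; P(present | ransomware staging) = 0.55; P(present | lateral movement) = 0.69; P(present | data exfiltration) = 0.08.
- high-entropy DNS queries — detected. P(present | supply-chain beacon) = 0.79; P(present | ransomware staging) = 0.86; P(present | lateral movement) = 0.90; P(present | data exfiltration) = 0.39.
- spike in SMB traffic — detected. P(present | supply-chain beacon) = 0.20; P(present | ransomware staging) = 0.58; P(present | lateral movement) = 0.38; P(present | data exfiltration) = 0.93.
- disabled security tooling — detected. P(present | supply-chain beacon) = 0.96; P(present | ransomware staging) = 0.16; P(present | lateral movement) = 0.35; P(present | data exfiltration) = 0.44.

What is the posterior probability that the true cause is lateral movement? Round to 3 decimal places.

0.109

For each hypothesis, the unnormalized posterior weight is prior × product of the indicator likelihoods:
  supply-chain beacon: 0.33 × 0.72 × 0.79 × 0.20 × 0.96 = 0.036039
  ransomware staging: 0.33 × 0.55 × 0.86 × 0.58 × 0.16 = 0.014485
  lateral movement: 0.08 × 0.69 × 0.90 × 0.38 × 0.35 = 0.0066074
  data exfiltration: 0.26 × 0.08 × 0.39 × 0.93 × 0.44 = 0.0033194
Marginal likelihood of the evidence = 0.060451.
P(lateral movement | evidence) = 0.0066074 / 0.060451 ≈ 0.109.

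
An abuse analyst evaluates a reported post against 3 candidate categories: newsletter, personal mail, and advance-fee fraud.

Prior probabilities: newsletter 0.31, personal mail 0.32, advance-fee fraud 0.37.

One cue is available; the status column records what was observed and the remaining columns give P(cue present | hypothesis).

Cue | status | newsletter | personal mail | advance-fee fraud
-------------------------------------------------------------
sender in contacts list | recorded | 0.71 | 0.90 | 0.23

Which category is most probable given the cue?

personal mail

Multiply each prior by the likelihood of the cue:
  newsletter: 0.31 × 0.71 = 0.2201
  personal mail: 0.32 × 0.90 = 0.288
  advance-fee fraud: 0.37 × 0.23 = 0.0851
Marginal likelihood of the evidence = 0.5932.
P(newsletter | evidence) ≈ 0.2201 / 0.5932 ≈ 0.371
P(personal mail | evidence) ≈ 0.288 / 0.5932 ≈ 0.486
P(advance-fee fraud | evidence) ≈ 0.0851 / 0.5932 ≈ 0.143
The largest is 0.486, so personal mail is most probable.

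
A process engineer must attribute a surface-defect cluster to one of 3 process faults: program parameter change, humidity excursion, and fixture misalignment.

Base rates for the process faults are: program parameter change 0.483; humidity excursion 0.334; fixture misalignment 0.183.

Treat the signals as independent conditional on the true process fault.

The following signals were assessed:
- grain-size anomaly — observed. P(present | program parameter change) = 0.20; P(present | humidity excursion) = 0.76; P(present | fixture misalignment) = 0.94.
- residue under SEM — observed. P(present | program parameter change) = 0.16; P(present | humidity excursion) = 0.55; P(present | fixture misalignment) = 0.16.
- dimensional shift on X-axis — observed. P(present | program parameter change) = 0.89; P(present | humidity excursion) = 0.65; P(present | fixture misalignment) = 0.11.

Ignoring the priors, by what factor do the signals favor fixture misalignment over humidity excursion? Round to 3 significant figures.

0.0609

The Bayes factor is the ratio of the joint likelihoods of the signal pattern under the two hypotheses.
  fixture misalignment: 0.94 × 0.16 × 0.11 = 0.016544
  humidity excursion: 0.76 × 0.55 × 0.65 = 0.2717
Bayes factor = 0.016544 / 0.2717 ≈ 0.0609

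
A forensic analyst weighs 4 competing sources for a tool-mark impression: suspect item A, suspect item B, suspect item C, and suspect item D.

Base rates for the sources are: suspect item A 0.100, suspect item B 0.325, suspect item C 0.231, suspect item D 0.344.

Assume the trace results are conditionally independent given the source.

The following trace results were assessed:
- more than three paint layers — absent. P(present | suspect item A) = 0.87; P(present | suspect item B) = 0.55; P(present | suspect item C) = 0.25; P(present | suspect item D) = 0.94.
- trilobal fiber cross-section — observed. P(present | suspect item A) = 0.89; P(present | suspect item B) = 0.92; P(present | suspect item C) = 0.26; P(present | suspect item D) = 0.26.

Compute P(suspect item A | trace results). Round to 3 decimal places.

0.059

By Bayes' rule with conditional independence, the unnormalized weight for each hypothesis is prior × ∏ likelihoods (using 1 − P(present | H) for each absent trace result):
  suspect item A: 0.100 × (1 − 0.87) × 0.89 = 0.01157
  suspect item B: 0.325 × (1 − 0.55) × 0.92 = 0.13455
  suspect item C: 0.231 × (1 − 0.25) × 0.26 = 0.045045
  suspect item D: 0.344 × (1 − 0.94) × 0.26 = 0.0053664
Normalizing constant Z = 0.01157 + 0.13455 + 0.045045 + 0.0053664 = 0.19653.
P(suspect item A | evidence) = 0.01157 / 0.19653 ≈ 0.059.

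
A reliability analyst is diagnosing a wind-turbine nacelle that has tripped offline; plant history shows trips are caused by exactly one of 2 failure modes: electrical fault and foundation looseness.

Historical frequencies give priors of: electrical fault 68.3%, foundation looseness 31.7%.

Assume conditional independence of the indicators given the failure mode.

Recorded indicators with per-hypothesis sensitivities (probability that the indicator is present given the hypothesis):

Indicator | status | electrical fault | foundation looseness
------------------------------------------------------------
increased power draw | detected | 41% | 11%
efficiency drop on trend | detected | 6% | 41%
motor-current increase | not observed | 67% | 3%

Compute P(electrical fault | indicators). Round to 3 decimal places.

For each hypothesis, the unnormalized posterior weight is prior × product of the indicator likelihoods (using 1 − P(present | H) for each absent indicator):
  electrical fault: 0.683 × 0.41 × 0.06 × (1 − 0.67) = 0.0055446
  foundation looseness: 0.317 × 0.11 × 0.41 × (1 − 0.03) = 0.013868
The unnormalized weights sum to 0.019412.
P(electrical fault | evidence) = 0.0055446 / 0.019412 ≈ 0.286.

0.286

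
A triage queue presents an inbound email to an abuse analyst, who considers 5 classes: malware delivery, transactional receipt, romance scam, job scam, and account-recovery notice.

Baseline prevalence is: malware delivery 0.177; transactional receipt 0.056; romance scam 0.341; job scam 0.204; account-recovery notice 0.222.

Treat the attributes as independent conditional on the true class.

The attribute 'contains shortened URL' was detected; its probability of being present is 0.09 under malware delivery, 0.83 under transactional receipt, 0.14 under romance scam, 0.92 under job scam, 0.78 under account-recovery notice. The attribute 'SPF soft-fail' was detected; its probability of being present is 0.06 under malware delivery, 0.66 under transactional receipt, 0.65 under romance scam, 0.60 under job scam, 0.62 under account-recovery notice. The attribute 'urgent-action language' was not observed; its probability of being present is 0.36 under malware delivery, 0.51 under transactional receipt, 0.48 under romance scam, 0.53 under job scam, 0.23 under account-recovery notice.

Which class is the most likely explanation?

account-recovery notice

By Bayes' rule with conditional independence, the unnormalized weight for each hypothesis is prior × ∏ likelihoods (using 1 − P(present | H) for each absent attribute):
  malware delivery: 0.177 × 0.09 × 0.06 × (1 − 0.36) = 0.00061171
  transactional receipt: 0.056 × 0.83 × 0.66 × (1 − 0.51) = 0.015032
  romance scam: 0.341 × 0.14 × 0.65 × (1 − 0.48) = 0.016136
  job scam: 0.204 × 0.92 × 0.60 × (1 − 0.53) = 0.052926
  account-recovery notice: 0.222 × 0.78 × 0.62 × (1 − 0.23) = 0.082667
The unnormalized weights sum to 0.16737.
P(malware delivery | evidence) ≈ 0.00061171 / 0.16737 ≈ 0.004
P(transactional receipt | evidence) ≈ 0.015032 / 0.16737 ≈ 0.090
P(romance scam | evidence) ≈ 0.016136 / 0.16737 ≈ 0.096
P(job scam | evidence) ≈ 0.052926 / 0.16737 ≈ 0.316
P(account-recovery notice | evidence) ≈ 0.082667 / 0.16737 ≈ 0.494
The largest is 0.494, so account-recovery notice is most probable.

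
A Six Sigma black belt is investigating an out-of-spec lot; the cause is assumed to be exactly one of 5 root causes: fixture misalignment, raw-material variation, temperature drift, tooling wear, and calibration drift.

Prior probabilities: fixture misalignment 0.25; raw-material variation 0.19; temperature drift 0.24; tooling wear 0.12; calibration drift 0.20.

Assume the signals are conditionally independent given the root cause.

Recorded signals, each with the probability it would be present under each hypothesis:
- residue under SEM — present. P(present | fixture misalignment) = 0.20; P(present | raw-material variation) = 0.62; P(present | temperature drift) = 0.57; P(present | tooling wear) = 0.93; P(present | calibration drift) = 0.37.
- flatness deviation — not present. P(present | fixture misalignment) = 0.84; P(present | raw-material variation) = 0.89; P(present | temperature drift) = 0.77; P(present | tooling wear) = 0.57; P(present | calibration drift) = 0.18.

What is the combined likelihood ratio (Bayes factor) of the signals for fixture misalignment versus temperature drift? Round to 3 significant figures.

0.244

Take the product of per-signal likelihoods under each hypothesis (using 1 − P(present | H) for each absent signal), then divide.
  fixture misalignment: 0.20 × (1 − 0.84) = 0.032
  temperature drift: 0.57 × (1 − 0.77) = 0.1311
Bayes factor = 0.032 / 0.1311 ≈ 0.244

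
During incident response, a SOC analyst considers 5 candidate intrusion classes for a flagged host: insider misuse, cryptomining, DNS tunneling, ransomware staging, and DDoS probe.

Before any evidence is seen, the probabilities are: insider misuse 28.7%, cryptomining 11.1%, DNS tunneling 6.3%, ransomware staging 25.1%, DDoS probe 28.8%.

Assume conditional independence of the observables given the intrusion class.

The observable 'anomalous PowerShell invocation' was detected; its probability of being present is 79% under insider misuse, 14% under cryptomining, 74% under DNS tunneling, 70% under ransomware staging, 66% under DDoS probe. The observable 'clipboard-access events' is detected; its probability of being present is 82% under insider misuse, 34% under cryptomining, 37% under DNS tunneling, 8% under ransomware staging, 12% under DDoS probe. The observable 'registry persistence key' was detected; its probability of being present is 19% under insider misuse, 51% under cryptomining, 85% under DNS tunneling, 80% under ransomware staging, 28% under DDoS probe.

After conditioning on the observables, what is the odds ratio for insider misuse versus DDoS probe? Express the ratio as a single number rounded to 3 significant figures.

The normalizing constant cancels in an odds ratio, so compute prior × likelihood for the two hypotheses only:
  insider misuse: 0.287 × 0.79 × 0.82 × 0.19 = 0.035325
  DDoS probe: 0.288 × 0.66 × 0.12 × 0.28 = 0.0063867
Odds(insider misuse : DDoS probe) = 0.035325 / 0.0063867 ≈ 5.53.

5.53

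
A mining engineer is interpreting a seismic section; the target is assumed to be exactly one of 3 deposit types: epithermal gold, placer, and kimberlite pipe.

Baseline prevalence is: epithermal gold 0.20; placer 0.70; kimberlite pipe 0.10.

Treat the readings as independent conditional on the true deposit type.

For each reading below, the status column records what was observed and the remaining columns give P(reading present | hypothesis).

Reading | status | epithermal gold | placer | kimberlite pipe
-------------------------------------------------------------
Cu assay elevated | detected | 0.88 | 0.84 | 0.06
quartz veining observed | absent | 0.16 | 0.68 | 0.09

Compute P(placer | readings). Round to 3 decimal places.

0.551

By Bayes' rule with conditional independence, the unnormalized weight for each hypothesis is prior × ∏ likelihoods (using 1 − P(present | H) for each absent reading):
  epithermal gold: 0.20 × 0.88 × (1 − 0.16) = 0.14784
  placer: 0.70 × 0.84 × (1 − 0.68) = 0.18816
  kimberlite pipe: 0.10 × 0.06 × (1 − 0.09) = 0.00546
Marginal likelihood of the evidence = 0.34146.
P(placer | evidence) = 0.18816 / 0.34146 ≈ 0.551.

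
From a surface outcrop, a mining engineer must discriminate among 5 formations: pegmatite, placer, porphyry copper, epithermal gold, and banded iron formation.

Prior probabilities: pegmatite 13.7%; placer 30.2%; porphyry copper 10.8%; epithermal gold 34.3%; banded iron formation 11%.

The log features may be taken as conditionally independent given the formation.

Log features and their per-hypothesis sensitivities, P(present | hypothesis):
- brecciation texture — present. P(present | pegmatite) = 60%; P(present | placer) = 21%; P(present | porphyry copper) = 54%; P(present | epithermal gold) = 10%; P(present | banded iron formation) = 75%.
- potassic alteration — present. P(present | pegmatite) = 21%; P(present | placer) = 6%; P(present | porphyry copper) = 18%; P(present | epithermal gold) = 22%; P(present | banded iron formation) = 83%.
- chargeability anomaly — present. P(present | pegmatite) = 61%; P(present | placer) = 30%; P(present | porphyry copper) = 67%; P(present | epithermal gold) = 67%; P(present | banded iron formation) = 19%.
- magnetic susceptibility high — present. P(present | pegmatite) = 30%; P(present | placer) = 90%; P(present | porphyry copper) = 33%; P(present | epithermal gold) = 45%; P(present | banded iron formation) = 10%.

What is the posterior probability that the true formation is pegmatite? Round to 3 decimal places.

For each hypothesis, the unnormalized posterior weight is prior × product of the log feature likelihoods:
  pegmatite: 0.137 × 0.60 × 0.21 × 0.61 × 0.30 = 0.0031589
  placer: 0.302 × 0.21 × 0.06 × 0.30 × 0.90 = 0.0010274
  porphyry copper: 0.108 × 0.54 × 0.18 × 0.67 × 0.33 = 0.002321
  epithermal gold: 0.343 × 0.10 × 0.22 × 0.67 × 0.45 = 0.0022751
  banded iron formation: 0.110 × 0.75 × 0.83 × 0.19 × 0.10 = 0.001301
Normalizing constant Z = 0.0031589 + 0.0010274 + 0.002321 + 0.0022751 + 0.001301 = 0.010084.
P(pegmatite | evidence) = 0.0031589 / 0.010084 ≈ 0.313.

0.313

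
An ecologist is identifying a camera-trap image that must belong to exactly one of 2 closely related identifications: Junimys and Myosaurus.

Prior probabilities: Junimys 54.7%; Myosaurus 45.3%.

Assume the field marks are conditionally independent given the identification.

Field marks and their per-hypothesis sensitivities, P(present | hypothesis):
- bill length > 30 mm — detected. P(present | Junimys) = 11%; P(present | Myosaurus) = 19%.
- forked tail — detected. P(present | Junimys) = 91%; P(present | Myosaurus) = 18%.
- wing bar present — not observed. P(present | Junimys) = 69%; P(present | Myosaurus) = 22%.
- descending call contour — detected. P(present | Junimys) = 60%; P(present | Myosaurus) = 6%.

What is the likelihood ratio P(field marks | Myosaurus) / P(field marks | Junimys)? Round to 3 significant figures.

0.0860

Take the product of per-field mark likelihoods under each hypothesis (using 1 − P(present | H) for each absent field mark), then divide.
  Myosaurus: 0.19 × 0.18 × (1 − 0.22) × 0.06 = 0.0016006
  Junimys: 0.11 × 0.91 × (1 − 0.69) × 0.60 = 0.018619
Bayes factor = 0.0016006 / 0.018619 ≈ 0.0860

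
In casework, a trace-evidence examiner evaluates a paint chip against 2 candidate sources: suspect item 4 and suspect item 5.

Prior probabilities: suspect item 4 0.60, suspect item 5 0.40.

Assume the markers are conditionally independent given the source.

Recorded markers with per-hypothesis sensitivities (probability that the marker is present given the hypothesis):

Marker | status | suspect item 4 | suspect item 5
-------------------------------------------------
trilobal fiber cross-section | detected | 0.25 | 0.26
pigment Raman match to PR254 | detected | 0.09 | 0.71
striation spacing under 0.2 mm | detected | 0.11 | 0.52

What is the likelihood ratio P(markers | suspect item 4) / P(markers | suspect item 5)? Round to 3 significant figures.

0.0258

The Bayes factor is the ratio of the joint likelihoods of the marker pattern under the two hypotheses.
  suspect item 4: 0.25 × 0.09 × 0.11 = 0.002475
  suspect item 5: 0.26 × 0.71 × 0.52 = 0.095992
Bayes factor = 0.002475 / 0.095992 ≈ 0.0258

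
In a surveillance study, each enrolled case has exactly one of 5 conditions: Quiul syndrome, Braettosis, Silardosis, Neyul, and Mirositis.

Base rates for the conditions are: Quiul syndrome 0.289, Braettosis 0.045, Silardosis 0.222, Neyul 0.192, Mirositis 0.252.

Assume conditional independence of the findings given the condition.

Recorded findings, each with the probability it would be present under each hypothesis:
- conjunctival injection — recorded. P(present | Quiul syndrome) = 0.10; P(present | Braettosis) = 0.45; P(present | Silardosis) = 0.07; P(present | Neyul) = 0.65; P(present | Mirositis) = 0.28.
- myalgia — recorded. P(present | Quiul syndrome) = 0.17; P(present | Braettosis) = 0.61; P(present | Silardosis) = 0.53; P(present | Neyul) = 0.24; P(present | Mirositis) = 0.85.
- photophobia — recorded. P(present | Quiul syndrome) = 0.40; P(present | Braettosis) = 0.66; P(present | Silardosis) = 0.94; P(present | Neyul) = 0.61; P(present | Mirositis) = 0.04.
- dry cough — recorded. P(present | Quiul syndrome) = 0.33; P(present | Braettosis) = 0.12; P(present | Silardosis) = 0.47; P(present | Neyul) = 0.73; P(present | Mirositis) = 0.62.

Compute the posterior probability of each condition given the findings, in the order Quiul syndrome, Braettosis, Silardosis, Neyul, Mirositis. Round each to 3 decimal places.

Multiply each prior by the joint likelihood of the evidence pattern:
  Quiul syndrome: 0.289 × 0.10 × 0.17 × 0.40 × 0.33 = 0.00064852
  Braettosis: 0.045 × 0.45 × 0.61 × 0.66 × 0.12 = 0.00097832
  Silardosis: 0.222 × 0.07 × 0.53 × 0.94 × 0.47 = 0.0036388
  Neyul: 0.192 × 0.65 × 0.24 × 0.61 × 0.73 = 0.013338
  Mirositis: 0.252 × 0.28 × 0.85 × 0.04 × 0.62 = 0.0014874
Normalizing constant Z = 0.00064852 + 0.00097832 + 0.0036388 + 0.013338 + 0.0014874 = 0.020091.
P(Quiul syndrome | evidence) = 0.00064852 / 0.020091 ≈ 0.032
P(Braettosis | evidence) = 0.00097832 / 0.020091 ≈ 0.049
P(Silardosis | evidence) = 0.0036388 / 0.020091 ≈ 0.181
P(Neyul | evidence) = 0.013338 / 0.020091 ≈ 0.664
P(Mirositis | evidence) = 0.0014874 / 0.020091 ≈ 0.074

0.032, 0.049, 0.181, 0.664, 0.074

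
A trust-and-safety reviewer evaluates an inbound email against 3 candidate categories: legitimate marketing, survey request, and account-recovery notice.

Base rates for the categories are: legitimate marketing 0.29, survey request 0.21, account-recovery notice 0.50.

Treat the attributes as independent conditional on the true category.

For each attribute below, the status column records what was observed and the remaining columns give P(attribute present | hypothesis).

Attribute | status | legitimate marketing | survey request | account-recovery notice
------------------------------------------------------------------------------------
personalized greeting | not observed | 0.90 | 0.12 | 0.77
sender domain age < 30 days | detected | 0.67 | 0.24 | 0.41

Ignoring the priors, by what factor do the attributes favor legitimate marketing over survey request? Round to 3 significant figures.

0.317

The Bayes factor is the ratio of the joint likelihoods of the attribute pattern under the two hypotheses (using 1 − P(present | H) for each absent attribute).
  legitimate marketing: (1 − 0.90) × 0.67 = 0.067
  survey request: (1 − 0.12) × 0.24 = 0.2112
Bayes factor = 0.067 / 0.2112 ≈ 0.317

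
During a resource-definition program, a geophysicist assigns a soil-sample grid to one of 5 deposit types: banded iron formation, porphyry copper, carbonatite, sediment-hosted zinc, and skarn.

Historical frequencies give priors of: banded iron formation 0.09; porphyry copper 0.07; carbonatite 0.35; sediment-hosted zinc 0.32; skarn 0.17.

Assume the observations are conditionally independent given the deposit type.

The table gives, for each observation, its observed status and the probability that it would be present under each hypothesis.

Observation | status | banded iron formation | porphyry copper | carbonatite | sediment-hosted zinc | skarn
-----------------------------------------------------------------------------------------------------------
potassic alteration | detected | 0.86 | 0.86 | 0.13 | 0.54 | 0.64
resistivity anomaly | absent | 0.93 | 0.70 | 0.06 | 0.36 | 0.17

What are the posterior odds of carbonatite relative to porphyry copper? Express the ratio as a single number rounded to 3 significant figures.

The normalizing constant cancels in an odds ratio, so compute prior × likelihood for the two hypotheses only (using 1 − P(present | H) for each absent observation):
  carbonatite: 0.35 × 0.13 × (1 − 0.06) = 0.04277
  porphyry copper: 0.07 × 0.86 × (1 − 0.70) = 0.01806
Odds(carbonatite : porphyry copper) = 0.04277 / 0.01806 ≈ 2.37.

2.37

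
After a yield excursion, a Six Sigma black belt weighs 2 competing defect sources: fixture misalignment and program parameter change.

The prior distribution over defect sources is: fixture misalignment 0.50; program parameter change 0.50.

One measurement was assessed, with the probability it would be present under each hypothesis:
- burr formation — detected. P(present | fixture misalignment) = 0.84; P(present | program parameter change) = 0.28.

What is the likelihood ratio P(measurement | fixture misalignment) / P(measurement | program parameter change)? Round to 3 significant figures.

The Bayes factor is the ratio of the two likelihoods.
  fixture misalignment: 0.84
  program parameter change: 0.28
Bayes factor = 0.84 / 0.28 ≈ 3.00

3.00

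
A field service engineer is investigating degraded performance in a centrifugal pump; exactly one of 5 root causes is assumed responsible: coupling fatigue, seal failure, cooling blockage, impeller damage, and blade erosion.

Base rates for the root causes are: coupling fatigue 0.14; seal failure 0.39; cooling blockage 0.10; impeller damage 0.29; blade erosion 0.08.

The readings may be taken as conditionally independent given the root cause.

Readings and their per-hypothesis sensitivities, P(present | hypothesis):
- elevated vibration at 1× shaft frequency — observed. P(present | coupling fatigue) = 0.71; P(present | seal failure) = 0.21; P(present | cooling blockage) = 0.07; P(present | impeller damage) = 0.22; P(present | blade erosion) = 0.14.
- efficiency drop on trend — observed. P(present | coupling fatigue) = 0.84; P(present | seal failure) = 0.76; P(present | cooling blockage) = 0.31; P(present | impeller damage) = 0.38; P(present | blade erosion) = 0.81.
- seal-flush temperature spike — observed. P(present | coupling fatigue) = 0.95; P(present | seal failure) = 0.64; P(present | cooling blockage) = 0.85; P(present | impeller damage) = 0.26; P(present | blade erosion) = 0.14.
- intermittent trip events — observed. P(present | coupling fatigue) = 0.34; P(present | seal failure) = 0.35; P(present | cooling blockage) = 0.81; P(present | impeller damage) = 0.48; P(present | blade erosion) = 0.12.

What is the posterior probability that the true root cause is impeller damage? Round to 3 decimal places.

By Bayes' rule with conditional independence, the unnormalized weight for each hypothesis is prior × ∏ likelihoods:
  coupling fatigue: 0.14 × 0.71 × 0.84 × 0.95 × 0.34 = 0.026969
  seal failure: 0.39 × 0.21 × 0.76 × 0.64 × 0.35 = 0.013943
  cooling blockage: 0.10 × 0.07 × 0.31 × 0.85 × 0.81 = 0.001494
  impeller damage: 0.29 × 0.22 × 0.38 × 0.26 × 0.48 = 0.0030257
  blade erosion: 0.08 × 0.14 × 0.81 × 0.14 × 0.12 = 0.00015241
The unnormalized weights sum to 0.045584.
P(impeller damage | evidence) = 0.0030257 / 0.045584 ≈ 0.066.

0.066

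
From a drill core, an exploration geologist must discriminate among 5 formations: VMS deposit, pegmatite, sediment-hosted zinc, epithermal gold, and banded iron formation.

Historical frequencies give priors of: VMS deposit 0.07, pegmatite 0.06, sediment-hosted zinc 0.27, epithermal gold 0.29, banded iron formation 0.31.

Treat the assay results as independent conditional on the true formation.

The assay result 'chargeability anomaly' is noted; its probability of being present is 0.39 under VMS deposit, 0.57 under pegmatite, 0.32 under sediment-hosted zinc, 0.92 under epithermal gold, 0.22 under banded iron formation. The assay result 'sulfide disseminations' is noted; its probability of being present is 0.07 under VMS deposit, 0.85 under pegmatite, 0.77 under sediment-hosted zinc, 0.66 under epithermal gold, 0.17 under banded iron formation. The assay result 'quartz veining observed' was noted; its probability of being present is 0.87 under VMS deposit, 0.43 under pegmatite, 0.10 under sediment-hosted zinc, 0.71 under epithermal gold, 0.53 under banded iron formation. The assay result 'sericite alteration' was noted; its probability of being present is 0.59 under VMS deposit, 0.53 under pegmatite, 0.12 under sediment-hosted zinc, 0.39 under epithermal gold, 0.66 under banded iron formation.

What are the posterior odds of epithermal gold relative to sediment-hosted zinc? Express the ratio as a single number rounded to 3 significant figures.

The normalizing constant cancels in an odds ratio, so compute prior × likelihood for the two hypotheses only:
  epithermal gold: 0.29 × 0.92 × 0.66 × 0.71 × 0.39 = 0.048759
  sediment-hosted zinc: 0.27 × 0.32 × 0.77 × 0.10 × 0.12 = 0.00079834
Odds(epithermal gold : sediment-hosted zinc) = 0.048759 / 0.00079834 ≈ 61.1.

61.1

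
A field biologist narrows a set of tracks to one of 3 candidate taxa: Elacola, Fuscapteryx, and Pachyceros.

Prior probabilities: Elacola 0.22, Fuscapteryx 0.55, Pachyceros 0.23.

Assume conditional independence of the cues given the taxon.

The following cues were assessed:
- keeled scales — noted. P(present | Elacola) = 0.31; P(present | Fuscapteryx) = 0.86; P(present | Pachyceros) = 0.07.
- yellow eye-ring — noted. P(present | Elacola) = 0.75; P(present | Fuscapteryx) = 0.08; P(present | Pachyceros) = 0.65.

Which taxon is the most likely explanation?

Elacola

Multiply each prior by the joint likelihood of the cue pattern:
  Elacola: 0.22 × 0.31 × 0.75 = 0.05115
  Fuscapteryx: 0.55 × 0.86 × 0.08 = 0.03784
  Pachyceros: 0.23 × 0.07 × 0.65 = 0.010465
The unnormalized weights sum to 0.099455.
P(Elacola | evidence) ≈ 0.05115 / 0.099455 ≈ 0.514
P(Fuscapteryx | evidence) ≈ 0.03784 / 0.099455 ≈ 0.380
P(Pachyceros | evidence) ≈ 0.010465 / 0.099455 ≈ 0.105
The largest is 0.514, so Elacola is most probable.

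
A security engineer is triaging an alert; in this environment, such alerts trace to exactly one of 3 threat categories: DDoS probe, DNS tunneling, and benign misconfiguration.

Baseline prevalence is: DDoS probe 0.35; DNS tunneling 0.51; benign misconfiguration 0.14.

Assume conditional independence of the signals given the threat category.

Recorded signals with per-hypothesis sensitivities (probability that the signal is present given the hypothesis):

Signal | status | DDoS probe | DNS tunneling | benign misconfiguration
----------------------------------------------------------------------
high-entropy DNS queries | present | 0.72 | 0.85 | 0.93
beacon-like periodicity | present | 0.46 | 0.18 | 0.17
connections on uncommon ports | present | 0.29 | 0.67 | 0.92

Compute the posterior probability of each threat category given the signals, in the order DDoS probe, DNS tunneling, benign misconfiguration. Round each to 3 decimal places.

Multiply each prior by the joint likelihood of the signal pattern:
  DDoS probe: 0.35 × 0.72 × 0.46 × 0.29 = 0.033617
  DNS tunneling: 0.51 × 0.85 × 0.18 × 0.67 = 0.05228
  benign misconfiguration: 0.14 × 0.93 × 0.17 × 0.92 = 0.020363
The unnormalized weights sum to 0.10626.
P(DDoS probe | evidence) = 0.033617 / 0.10626 ≈ 0.316
P(DNS tunneling | evidence) = 0.05228 / 0.10626 ≈ 0.492
P(benign misconfiguration | evidence) = 0.020363 / 0.10626 ≈ 0.192

0.316, 0.492, 0.192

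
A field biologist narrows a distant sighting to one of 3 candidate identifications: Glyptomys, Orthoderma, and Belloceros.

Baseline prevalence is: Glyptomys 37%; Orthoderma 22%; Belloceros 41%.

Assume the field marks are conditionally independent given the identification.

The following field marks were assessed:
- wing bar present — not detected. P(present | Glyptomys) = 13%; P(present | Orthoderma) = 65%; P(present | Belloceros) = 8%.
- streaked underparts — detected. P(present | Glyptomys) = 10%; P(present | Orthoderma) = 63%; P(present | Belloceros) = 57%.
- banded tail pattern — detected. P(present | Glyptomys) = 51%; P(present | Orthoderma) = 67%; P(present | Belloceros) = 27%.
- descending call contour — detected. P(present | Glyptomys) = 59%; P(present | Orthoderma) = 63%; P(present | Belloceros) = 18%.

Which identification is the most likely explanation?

Orthoderma

By Bayes' rule with conditional independence, the unnormalized weight for each hypothesis is prior × ∏ likelihoods (using 1 − P(present | H) for each absent field mark):
  Glyptomys: 0.37 × (1 − 0.13) × 0.10 × 0.51 × 0.59 = 0.009686
  Orthoderma: 0.22 × (1 − 0.65) × 0.63 × 0.67 × 0.63 = 0.020476
  Belloceros: 0.41 × (1 − 0.08) × 0.57 × 0.27 × 0.18 = 0.010449
The unnormalized weights sum to 0.040611.
P(Glyptomys | evidence) ≈ 0.009686 / 0.040611 ≈ 0.239
P(Orthoderma | evidence) ≈ 0.020476 / 0.040611 ≈ 0.504
P(Belloceros | evidence) ≈ 0.010449 / 0.040611 ≈ 0.257
The largest is 0.504, so Orthoderma is most probable.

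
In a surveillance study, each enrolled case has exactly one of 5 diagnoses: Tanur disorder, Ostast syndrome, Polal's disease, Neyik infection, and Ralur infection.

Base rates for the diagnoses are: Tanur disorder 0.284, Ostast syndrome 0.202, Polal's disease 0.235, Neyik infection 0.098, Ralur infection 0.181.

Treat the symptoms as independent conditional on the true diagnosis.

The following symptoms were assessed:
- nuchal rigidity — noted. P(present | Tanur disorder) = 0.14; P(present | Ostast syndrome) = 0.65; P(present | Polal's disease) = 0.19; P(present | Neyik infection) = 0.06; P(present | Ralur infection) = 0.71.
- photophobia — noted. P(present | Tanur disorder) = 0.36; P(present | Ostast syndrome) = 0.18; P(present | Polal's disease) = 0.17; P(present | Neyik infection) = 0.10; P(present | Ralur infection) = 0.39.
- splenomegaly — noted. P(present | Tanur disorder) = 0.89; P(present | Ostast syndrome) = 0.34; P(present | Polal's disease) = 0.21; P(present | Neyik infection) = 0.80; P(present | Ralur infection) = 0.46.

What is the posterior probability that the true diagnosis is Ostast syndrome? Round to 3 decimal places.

By Bayes' rule with conditional independence, the unnormalized weight for each hypothesis is prior × ∏ likelihoods:
  Tanur disorder: 0.284 × 0.14 × 0.36 × 0.89 = 0.012739
  Ostast syndrome: 0.202 × 0.65 × 0.18 × 0.34 = 0.0080356
  Polal's disease: 0.235 × 0.19 × 0.17 × 0.21 = 0.001594
  Neyik infection: 0.098 × 0.06 × 0.10 × 0.80 = 0.0004704
  Ralur infection: 0.181 × 0.71 × 0.39 × 0.46 = 0.023055
Normalizing constant Z = 0.012739 + 0.0080356 + 0.001594 + 0.0004704 + 0.023055 = 0.045894.
P(Ostast syndrome | evidence) = 0.0080356 / 0.045894 ≈ 0.175.

0.175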